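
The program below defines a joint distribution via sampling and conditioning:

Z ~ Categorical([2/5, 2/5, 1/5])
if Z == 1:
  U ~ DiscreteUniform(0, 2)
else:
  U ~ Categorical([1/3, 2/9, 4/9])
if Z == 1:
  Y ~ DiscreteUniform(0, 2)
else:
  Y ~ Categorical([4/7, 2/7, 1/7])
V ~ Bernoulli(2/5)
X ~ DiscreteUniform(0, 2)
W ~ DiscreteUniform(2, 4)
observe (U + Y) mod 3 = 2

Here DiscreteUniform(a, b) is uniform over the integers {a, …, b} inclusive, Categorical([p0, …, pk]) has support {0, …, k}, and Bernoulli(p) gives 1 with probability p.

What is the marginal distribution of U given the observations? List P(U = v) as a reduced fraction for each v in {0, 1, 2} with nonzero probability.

Enumerate traces; 162 have nonzero weight after conditioning:
  (Z=0, U=0, Y=2, V=0, X=0, W=2) weight 2/1575
  (Z=0, U=0, Y=2, V=0, X=0, W=3) weight 2/1575
  (Z=0, U=0, Y=2, V=0, X=0, W=4) weight 2/1575
  (Z=0, U=0, Y=2, V=0, X=1, W=2) weight 2/1575
  (Z=0, U=0, Y=2, V=0, X=1, W=3) weight 2/1575
  (Z=0, U=0, Y=2, V=0, X=1, W=4) weight 2/1575
  (Z=0, U=0, Y=2, V=0, X=2, W=2) weight 2/1575
  (Z=0, U=0, Y=2, V=0, X=2, W=3) weight 2/1575
  (Z=0, U=1, Y=1, V=0, X=0, W=2) weight 8/4725
  (Z=0, U=2, Y=0, V=0, X=0, W=2) weight 32/4725
  … 152 more
Group by U:
  weight(U=0) = 23/315
  weight(U=1) = 26/315
  weight(U=2) = 62/315
Total weight = 23/315 + 26/315 + 62/315 = 37/105
P(U=0 | obs) = 23/315 / 37/105 = 23/111
P(U=1 | obs) = 26/315 / 37/105 = 26/111
P(U=2 | obs) = 62/315 / 37/105 = 62/111

P(U=0) = 23/111, P(U=1) = 26/111, P(U=2) = 62/111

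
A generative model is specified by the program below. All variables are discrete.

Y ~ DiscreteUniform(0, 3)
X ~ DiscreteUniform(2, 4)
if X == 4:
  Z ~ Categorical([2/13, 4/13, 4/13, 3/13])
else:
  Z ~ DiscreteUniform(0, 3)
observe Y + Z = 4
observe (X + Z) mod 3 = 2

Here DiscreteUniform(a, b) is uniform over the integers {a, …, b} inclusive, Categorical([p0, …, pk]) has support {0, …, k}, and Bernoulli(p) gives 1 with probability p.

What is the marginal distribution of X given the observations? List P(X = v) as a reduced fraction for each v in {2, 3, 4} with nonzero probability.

P(X=2) = 13/42, P(X=3) = 13/42, P(X=4) = 8/21

Enumerate traces; 3 have nonzero weight after conditioning:
  (Y=1, X=2, Z=3) weight 1/48
  (Y=2, X=3, Z=2) weight 1/48
  (Y=3, X=4, Z=1) weight 1/39
Group by X:
  weight(X=2) = 1/48
  weight(X=3) = 1/48
  weight(X=4) = 1/39
Total weight = 1/48 + 1/48 + 1/39 = 7/104
P(X=2 | obs) = 1/48 / 7/104 = 13/42
P(X=3 | obs) = 1/48 / 7/104 = 13/42
P(X=4 | obs) = 1/39 / 7/104 = 8/21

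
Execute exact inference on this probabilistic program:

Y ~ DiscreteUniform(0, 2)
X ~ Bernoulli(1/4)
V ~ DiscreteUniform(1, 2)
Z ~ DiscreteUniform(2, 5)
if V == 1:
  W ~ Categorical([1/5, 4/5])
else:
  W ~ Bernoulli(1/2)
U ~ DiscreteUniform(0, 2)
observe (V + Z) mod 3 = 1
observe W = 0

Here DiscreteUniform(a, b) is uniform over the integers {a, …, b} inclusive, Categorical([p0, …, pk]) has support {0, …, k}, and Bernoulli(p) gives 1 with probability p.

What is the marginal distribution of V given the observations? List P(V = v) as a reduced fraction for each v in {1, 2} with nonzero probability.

Enumerate traces; 54 have nonzero weight after conditioning:
  (Y=0, X=0, V=1, Z=3, W=0, U=0) weight 1/480
  (Y=0, X=0, V=1, Z=3, W=0, U=1) weight 1/480
  (Y=0, X=0, V=1, Z=3, W=0, U=2) weight 1/480
  (Y=0, X=0, V=2, Z=2, W=0, U=0) weight 1/192
  (Y=0, X=0, V=2, Z=2, W=0, U=1) weight 1/192
  (Y=0, X=0, V=2, Z=2, W=0, U=2) weight 1/192
  (Y=0, X=0, V=2, Z=5, W=0, U=0) weight 1/192
  (Y=0, X=0, V=2, Z=5, W=0, U=1) weight 1/192
  … 46 more
Group by V:
  weight(V=1) = 1/40
  weight(V=2) = 1/8
Total weight = 1/40 + 1/8 = 3/20
P(V=1 | obs) = 1/40 / 3/20 = 1/6
P(V=2 | obs) = 1/8 / 3/20 = 5/6

P(V=1) = 1/6, P(V=2) = 5/6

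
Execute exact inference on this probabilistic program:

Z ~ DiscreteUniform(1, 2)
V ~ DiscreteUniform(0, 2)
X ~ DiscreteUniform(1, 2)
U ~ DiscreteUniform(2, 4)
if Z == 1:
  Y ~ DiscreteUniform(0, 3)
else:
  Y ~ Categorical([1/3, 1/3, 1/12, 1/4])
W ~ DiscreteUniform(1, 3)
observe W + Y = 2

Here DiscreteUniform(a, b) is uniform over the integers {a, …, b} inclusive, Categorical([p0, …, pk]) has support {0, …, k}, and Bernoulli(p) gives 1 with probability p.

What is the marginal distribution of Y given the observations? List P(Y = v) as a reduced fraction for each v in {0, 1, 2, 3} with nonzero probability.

P(Y=0) = 1/2, P(Y=1) = 1/2

Enumerate traces; 72 have nonzero weight after conditioning:
  (Z=1, V=0, X=1, U=2, Y=0, W=2) weight 1/432
  (Z=1, V=0, X=1, U=2, Y=1, W=1) weight 1/432
  (Z=1, V=0, X=1, U=3, Y=0, W=2) weight 1/432
  (Z=1, V=0, X=1, U=3, Y=1, W=1) weight 1/432
  (Z=1, V=0, X=1, U=4, Y=0, W=2) weight 1/432
  (Z=1, V=0, X=1, U=4, Y=1, W=1) weight 1/432
  (Z=1, V=0, X=2, U=2, Y=0, W=2) weight 1/432
  (Z=1, V=0, X=2, U=2, Y=1, W=1) weight 1/432
  … 64 more
Group by Y:
  weight(Y=0) = 7/72
  weight(Y=1) = 7/72
Total weight = 7/72 + 7/72 = 7/36
P(Y=0 | obs) = 7/72 / 7/36 = 1/2
P(Y=1 | obs) = 7/72 / 7/36 = 1/2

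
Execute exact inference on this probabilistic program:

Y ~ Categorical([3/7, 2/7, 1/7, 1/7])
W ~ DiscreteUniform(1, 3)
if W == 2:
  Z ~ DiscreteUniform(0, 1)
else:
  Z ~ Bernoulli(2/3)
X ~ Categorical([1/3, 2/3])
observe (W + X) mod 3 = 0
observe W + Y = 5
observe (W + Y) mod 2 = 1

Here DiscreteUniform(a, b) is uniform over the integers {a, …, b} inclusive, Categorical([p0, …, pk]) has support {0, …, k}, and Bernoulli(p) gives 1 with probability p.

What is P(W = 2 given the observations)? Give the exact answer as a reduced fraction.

Enumerate traces; 4 have nonzero weight after conditioning:
  (Y=2, W=3, Z=0, X=0) weight 1/189
  (Y=2, W=3, Z=1, X=0) weight 2/189
  (Y=3, W=2, Z=0, X=1) weight 1/63
  (Y=3, W=2, Z=1, X=1) weight 1/63
Group by W:
  weight(W=2) = 2/63
  weight(W=3) = 1/63
Total weight = 2/63 + 1/63 = 1/21
P(W=2 | obs) = 2/63 / 1/21 = 2/3
P(W=3 | obs) = 1/63 / 1/21 = 1/3

P(W = 2 | obs) = 2/3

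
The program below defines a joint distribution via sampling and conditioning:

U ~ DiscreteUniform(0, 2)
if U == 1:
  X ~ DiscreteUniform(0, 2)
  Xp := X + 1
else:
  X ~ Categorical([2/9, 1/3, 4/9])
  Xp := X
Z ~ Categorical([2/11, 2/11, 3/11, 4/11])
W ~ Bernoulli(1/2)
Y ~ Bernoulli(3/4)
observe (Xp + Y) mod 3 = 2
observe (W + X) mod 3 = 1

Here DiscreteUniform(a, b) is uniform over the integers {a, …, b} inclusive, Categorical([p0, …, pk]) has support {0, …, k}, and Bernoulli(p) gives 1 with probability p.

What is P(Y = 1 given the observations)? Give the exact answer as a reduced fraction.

P(Y = 1 | obs) = 9/10

Enumerate traces; 16 have nonzero weight after conditioning:
  (U=0, X=1, Z=0, W=0, Y=1) weight 1/132
  (U=0, X=1, Z=1, W=0, Y=1) weight 1/132
  (U=0, X=1, Z=2, W=0, Y=1) weight 1/88
  (U=0, X=1, Z=3, W=0, Y=1) weight 1/66
  (U=1, X=0, Z=0, W=1, Y=1) weight 1/132
  (U=1, X=0, Z=1, W=1, Y=1) weight 1/132
  (U=1, X=0, Z=2, W=1, Y=1) weight 1/88
  (U=1, X=0, Z=3, W=1, Y=1) weight 1/66
  (U=1, X=1, Z=0, W=0, Y=0) weight 1/396
  … 7 more
Group by Y:
  weight(Y=0) = 1/72
  weight(Y=1) = 1/8
Total weight = 1/72 + 1/8 = 5/36
P(Y=0 | obs) = 1/72 / 5/36 = 1/10
P(Y=1 | obs) = 1/8 / 5/36 = 9/10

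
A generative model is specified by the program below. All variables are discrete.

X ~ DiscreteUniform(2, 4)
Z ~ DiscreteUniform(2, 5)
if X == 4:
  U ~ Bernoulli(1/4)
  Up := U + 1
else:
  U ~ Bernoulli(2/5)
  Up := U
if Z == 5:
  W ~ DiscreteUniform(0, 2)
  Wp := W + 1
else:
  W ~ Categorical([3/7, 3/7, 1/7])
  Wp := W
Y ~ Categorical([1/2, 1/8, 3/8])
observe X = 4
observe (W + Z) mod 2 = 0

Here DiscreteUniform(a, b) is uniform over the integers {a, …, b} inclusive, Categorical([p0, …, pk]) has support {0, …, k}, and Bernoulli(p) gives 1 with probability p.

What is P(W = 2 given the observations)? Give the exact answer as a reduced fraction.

P(W = 2 | obs) = 3/20

Enumerate traces; 36 have nonzero weight after conditioning:
  (X=4, Z=2, U=0, W=0, Y=0) weight 3/224
  (X=4, Z=2, U=0, W=0, Y=1) weight 3/896
  (X=4, Z=2, U=0, W=0, Y=2) weight 9/896
  (X=4, Z=2, U=0, W=2, Y=0) weight 1/224
  (X=4, Z=2, U=0, W=2, Y=1) weight 1/896
  (X=4, Z=2, U=0, W=2, Y=2) weight 3/896
  (X=4, Z=2, U=1, W=0, Y=0) weight 1/224
  (X=4, Z=2, U=1, W=0, Y=1) weight 1/896
  (X=4, Z=3, U=0, W=1, Y=0) weight 3/224
  … 27 more
Group by W:
  weight(W=0) = 1/14
  weight(W=1) = 4/63
  weight(W=2) = 1/42
Total weight = 1/14 + 4/63 + 1/42 = 10/63
P(W=0 | obs) = 1/14 / 10/63 = 9/20
P(W=1 | obs) = 4/63 / 10/63 = 2/5
P(W=2 | obs) = 1/42 / 10/63 = 3/20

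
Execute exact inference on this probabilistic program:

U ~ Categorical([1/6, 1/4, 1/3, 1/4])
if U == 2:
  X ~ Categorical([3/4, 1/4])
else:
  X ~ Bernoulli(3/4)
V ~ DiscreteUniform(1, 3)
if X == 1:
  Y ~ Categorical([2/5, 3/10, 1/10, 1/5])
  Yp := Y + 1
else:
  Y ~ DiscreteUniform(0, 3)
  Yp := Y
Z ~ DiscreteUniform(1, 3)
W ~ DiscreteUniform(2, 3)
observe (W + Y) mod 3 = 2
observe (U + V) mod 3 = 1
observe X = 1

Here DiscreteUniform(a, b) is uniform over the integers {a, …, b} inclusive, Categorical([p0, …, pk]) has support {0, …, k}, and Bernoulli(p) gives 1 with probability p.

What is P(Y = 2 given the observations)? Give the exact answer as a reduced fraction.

P(Y = 2 | obs) = 1/7

Enumerate traces; 36 have nonzero weight after conditioning:
  (U=0, X=1, V=1, Y=0, Z=1, W=2) weight 1/360
  (U=0, X=1, V=1, Y=0, Z=2, W=2) weight 1/360
  (U=0, X=1, V=1, Y=0, Z=3, W=2) weight 1/360
  (U=0, X=1, V=1, Y=2, Z=1, W=3) weight 1/1440
  (U=0, X=1, V=1, Y=2, Z=2, W=3) weight 1/1440
  (U=0, X=1, V=1, Y=2, Z=3, W=3) weight 1/1440
  (U=0, X=1, V=1, Y=3, Z=1, W=2) weight 1/720
  (U=0, X=1, V=1, Y=3, Z=2, W=2) weight 1/720
  … 28 more
Group by Y:
  weight(Y=0) = 7/180
  weight(Y=2) = 7/720
  weight(Y=3) = 7/360
Total weight = 7/180 + 7/720 + 7/360 = 49/720
P(Y=0 | obs) = 7/180 / 49/720 = 4/7
P(Y=2 | obs) = 7/720 / 49/720 = 1/7
P(Y=3 | obs) = 7/360 / 49/720 = 2/7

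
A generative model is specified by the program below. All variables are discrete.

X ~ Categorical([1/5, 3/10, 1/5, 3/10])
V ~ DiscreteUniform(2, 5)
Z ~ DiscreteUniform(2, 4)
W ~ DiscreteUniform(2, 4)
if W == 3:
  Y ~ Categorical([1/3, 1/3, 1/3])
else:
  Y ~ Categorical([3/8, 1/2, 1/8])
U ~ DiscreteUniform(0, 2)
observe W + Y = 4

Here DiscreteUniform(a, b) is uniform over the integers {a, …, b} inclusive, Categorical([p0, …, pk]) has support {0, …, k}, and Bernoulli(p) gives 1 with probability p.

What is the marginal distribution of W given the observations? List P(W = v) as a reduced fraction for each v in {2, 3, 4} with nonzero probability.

P(W=2) = 3/20, P(W=3) = 2/5, P(W=4) = 9/20

Enumerate traces; 432 have nonzero weight after conditioning:
  (X=0, V=2, Z=2, W=2, Y=2, U=0) weight 1/4320
  (X=0, V=2, Z=2, W=2, Y=2, U=1) weight 1/4320
  (X=0, V=2, Z=2, W=2, Y=2, U=2) weight 1/4320
  (X=0, V=2, Z=2, W=3, Y=1, U=0) weight 1/1620
  (X=0, V=2, Z=2, W=3, Y=1, U=1) weight 1/1620
  (X=0, V=2, Z=2, W=3, Y=1, U=2) weight 1/1620
  (X=0, V=2, Z=2, W=4, Y=0, U=0) weight 1/1440
  (X=0, V=2, Z=2, W=4, Y=0, U=1) weight 1/1440
  … 424 more
Group by W:
  weight(W=2) = 1/24
  weight(W=3) = 1/9
  weight(W=4) = 1/8
Total weight = 1/24 + 1/9 + 1/8 = 5/18
P(W=2 | obs) = 1/24 / 5/18 = 3/20
P(W=3 | obs) = 1/9 / 5/18 = 2/5
P(W=4 | obs) = 1/8 / 5/18 = 9/20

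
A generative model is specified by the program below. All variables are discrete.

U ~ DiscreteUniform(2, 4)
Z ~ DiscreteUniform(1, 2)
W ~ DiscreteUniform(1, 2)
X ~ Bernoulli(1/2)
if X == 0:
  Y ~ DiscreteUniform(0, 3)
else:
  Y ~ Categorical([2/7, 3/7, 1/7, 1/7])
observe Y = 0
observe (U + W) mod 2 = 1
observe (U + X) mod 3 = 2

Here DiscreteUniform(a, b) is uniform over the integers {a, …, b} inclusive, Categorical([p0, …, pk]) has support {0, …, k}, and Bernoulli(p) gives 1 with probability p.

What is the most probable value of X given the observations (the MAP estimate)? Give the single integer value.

Enumerate traces; 4 have nonzero weight after conditioning:
  (U=2, Z=1, W=1, X=0, Y=0) weight 1/96
  (U=2, Z=2, W=1, X=0, Y=0) weight 1/96
  (U=4, Z=1, W=1, X=1, Y=0) weight 1/84
  (U=4, Z=2, W=1, X=1, Y=0) weight 1/84
Group by X:
  weight(X=0) = 1/48
  weight(X=1) = 1/42
Total weight = 1/48 + 1/42 = 5/112
P(X=0 | obs) = 1/48 / 5/112 = 7/15
P(X=1 | obs) = 1/42 / 5/112 = 8/15
argmax = 1

argmax_v P(X = v | obs) = 1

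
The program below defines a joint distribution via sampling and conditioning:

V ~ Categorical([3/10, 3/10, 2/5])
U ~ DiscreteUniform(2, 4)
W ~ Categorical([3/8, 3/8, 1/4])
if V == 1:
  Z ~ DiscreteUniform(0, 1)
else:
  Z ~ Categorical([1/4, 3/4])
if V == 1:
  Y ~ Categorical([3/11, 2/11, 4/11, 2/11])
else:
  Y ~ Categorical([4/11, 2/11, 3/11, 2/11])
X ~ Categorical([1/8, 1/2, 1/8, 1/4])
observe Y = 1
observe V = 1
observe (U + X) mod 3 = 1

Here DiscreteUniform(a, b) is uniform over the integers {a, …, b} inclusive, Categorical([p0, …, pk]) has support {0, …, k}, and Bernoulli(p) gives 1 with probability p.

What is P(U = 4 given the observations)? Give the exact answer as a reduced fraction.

Enumerate traces; 24 have nonzero weight after conditioning:
  (V=1, U=2, W=0, Z=0, Y=1, X=2) weight 3/7040
  (V=1, U=2, W=0, Z=1, Y=1, X=2) weight 3/7040
  (V=1, U=2, W=1, Z=0, Y=1, X=2) weight 3/7040
  (V=1, U=2, W=1, Z=1, Y=1, X=2) weight 3/7040
  (V=1, U=2, W=2, Z=0, Y=1, X=2) weight 1/3520
  (V=1, U=2, W=2, Z=1, Y=1, X=2) weight 1/3520
  (V=1, U=3, W=0, Z=0, Y=1, X=1) weight 3/1760
  (V=1, U=3, W=0, Z=1, Y=1, X=1) weight 3/1760
  (V=1, U=4, W=0, Z=0, Y=1, X=0) weight 3/7040
  … 15 more
Group by U:
  weight(U=2) = 1/440
  weight(U=3) = 1/110
  weight(U=4) = 3/440
Total weight = 1/440 + 1/110 + 3/440 = 1/55
P(U=2 | obs) = 1/440 / 1/55 = 1/8
P(U=3 | obs) = 1/110 / 1/55 = 1/2
P(U=4 | obs) = 3/440 / 1/55 = 3/8

P(U = 4 | obs) = 3/8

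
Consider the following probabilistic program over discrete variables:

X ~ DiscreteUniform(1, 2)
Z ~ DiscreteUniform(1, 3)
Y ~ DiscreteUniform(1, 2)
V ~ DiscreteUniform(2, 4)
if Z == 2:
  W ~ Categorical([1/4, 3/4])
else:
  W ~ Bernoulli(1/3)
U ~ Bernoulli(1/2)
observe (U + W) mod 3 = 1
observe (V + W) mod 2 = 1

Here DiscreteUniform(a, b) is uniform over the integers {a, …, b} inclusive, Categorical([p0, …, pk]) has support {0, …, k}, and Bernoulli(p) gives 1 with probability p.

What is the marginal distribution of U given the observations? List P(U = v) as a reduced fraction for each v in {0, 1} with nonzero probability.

Enumerate traces; 36 have nonzero weight after conditioning:
  (X=1, Z=1, Y=1, V=2, W=1, U=0) weight 1/216
  (X=1, Z=1, Y=1, V=3, W=0, U=1) weight 1/108
  (X=1, Z=1, Y=1, V=4, W=1, U=0) weight 1/216
  (X=1, Z=1, Y=2, V=2, W=1, U=0) weight 1/216
  (X=1, Z=1, Y=2, V=3, W=0, U=1) weight 1/108
  (X=1, Z=1, Y=2, V=4, W=1, U=0) weight 1/216
  (X=1, Z=2, Y=1, V=2, W=1, U=0) weight 1/96
  (X=1, Z=2, Y=1, V=3, W=0, U=1) weight 1/288
  … 28 more
Group by U:
  weight(U=0) = 17/108
  weight(U=1) = 19/216
Total weight = 17/108 + 19/216 = 53/216
P(U=0 | obs) = 17/108 / 53/216 = 34/53
P(U=1 | obs) = 19/216 / 53/216 = 19/53

P(U=0) = 34/53, P(U=1) = 19/53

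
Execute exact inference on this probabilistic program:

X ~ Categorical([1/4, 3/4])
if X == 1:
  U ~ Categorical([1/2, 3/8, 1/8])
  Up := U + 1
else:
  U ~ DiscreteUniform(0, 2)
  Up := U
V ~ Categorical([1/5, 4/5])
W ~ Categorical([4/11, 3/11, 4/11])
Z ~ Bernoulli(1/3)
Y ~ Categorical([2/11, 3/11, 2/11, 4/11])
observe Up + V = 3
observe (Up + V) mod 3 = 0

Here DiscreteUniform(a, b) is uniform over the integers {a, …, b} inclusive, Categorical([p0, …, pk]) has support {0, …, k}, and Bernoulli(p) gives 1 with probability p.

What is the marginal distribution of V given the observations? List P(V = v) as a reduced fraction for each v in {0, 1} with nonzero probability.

P(V=0) = 9/149, P(V=1) = 140/149

Enumerate traces; 72 have nonzero weight after conditioning:
  (X=0, U=2, V=1, W=0, Z=0, Y=0) weight 16/5445
  (X=0, U=2, V=1, W=0, Z=0, Y=1) weight 8/1815
  (X=0, U=2, V=1, W=0, Z=0, Y=2) weight 16/5445
  (X=0, U=2, V=1, W=0, Z=0, Y=3) weight 32/5445
  (X=0, U=2, V=1, W=0, Z=1, Y=0) weight 8/5445
  (X=0, U=2, V=1, W=0, Z=1, Y=1) weight 4/1815
  (X=0, U=2, V=1, W=0, Z=1, Y=2) weight 8/5445
  (X=0, U=2, V=1, W=0, Z=1, Y=3) weight 16/5445
  (X=1, U=2, V=0, W=0, Z=0, Y=0) weight 1/1210
  … 63 more
Group by V:
  weight(V=0) = 3/160
  weight(V=1) = 7/24
Total weight = 3/160 + 7/24 = 149/480
P(V=0 | obs) = 3/160 / 149/480 = 9/149
P(V=1 | obs) = 7/24 / 149/480 = 140/149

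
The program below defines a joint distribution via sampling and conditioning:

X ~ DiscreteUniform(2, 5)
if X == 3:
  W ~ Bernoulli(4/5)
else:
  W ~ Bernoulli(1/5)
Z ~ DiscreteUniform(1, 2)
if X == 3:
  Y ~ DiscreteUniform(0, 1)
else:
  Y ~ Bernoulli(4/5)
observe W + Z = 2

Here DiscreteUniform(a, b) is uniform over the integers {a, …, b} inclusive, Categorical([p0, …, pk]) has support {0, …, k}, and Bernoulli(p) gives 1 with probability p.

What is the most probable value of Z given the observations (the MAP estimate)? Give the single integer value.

Enumerate traces; 16 have nonzero weight after conditioning:
  (X=2, W=0, Z=2, Y=0) weight 1/50
  (X=2, W=0, Z=2, Y=1) weight 2/25
  (X=2, W=1, Z=1, Y=0) weight 1/200
  (X=2, W=1, Z=1, Y=1) weight 1/50
  (X=3, W=0, Z=2, Y=0) weight 1/80
  (X=3, W=0, Z=2, Y=1) weight 1/80
  (X=3, W=1, Z=1, Y=0) weight 1/20
  (X=3, W=1, Z=1, Y=1) weight 1/20
  … 8 more
Group by Z:
  weight(Z=1) = 7/40
  weight(Z=2) = 13/40
Total weight = 7/40 + 13/40 = 1/2
P(Z=1 | obs) = 7/40 / 1/2 = 7/20
P(Z=2 | obs) = 13/40 / 1/2 = 13/20
argmax = 2

argmax_v P(Z = v | obs) = 2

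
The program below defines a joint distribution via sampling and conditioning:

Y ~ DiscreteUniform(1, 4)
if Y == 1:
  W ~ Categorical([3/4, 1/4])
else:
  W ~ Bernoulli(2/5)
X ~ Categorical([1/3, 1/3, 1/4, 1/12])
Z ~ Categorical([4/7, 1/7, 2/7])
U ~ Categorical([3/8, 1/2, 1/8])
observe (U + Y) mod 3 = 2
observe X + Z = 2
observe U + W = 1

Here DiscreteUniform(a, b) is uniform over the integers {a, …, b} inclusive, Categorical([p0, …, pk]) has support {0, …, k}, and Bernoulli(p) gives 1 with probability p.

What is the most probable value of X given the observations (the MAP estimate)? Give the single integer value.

argmax_v P(X = v | obs) = 2

Enumerate traces; 9 have nonzero weight after conditioning:
  (Y=1, W=0, X=0, Z=2, U=1) weight 1/112
  (Y=1, W=0, X=1, Z=1, U=1) weight 1/224
  (Y=1, W=0, X=2, Z=0, U=1) weight 3/224
  (Y=2, W=1, X=0, Z=2, U=0) weight 1/280
  (Y=2, W=1, X=1, Z=1, U=0) weight 1/560
  (Y=2, W=1, X=2, Z=0, U=0) weight 3/560
  (Y=4, W=0, X=0, Z=2, U=1) weight 1/140
  (Y=4, W=0, X=1, Z=1, U=1) weight 1/280
  … 1 more
Group by X:
  weight(X=0) = 11/560
  weight(X=1) = 11/1120
  weight(X=2) = 33/1120
Total weight = 11/560 + 11/1120 + 33/1120 = 33/560
P(X=0 | obs) = 11/560 / 33/560 = 1/3
P(X=1 | obs) = 11/1120 / 33/560 = 1/6
P(X=2 | obs) = 33/1120 / 33/560 = 1/2
argmax = 2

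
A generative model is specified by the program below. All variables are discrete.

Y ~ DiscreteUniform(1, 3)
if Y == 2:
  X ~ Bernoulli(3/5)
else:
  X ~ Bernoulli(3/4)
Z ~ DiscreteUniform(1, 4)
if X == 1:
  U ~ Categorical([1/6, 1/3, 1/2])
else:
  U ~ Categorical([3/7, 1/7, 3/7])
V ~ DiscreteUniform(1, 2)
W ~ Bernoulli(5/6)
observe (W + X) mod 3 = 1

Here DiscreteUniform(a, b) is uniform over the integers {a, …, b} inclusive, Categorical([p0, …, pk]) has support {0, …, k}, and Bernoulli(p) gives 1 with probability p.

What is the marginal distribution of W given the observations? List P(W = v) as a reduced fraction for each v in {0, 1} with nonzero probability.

P(W=0) = 7/22, P(W=1) = 15/22

Enumerate traces; 144 have nonzero weight after conditioning:
  (Y=1, X=0, Z=1, U=0, V=1, W=1) weight 5/1344
  (Y=1, X=0, Z=1, U=0, V=2, W=1) weight 5/1344
  (Y=1, X=0, Z=1, U=1, V=1, W=1) weight 5/4032
  (Y=1, X=0, Z=1, U=1, V=2, W=1) weight 5/4032
  (Y=1, X=0, Z=1, U=2, V=1, W=1) weight 5/1344
  (Y=1, X=0, Z=1, U=2, V=2, W=1) weight 5/1344
  (Y=1, X=0, Z=2, U=0, V=1, W=1) weight 5/1344
  (Y=1, X=0, Z=2, U=0, V=2, W=1) weight 5/1344
  (Y=1, X=1, Z=1, U=0, V=1, W=0) weight 1/1152
  … 135 more
Group by W:
  weight(W=0) = 7/60
  weight(W=1) = 1/4
Total weight = 7/60 + 1/4 = 11/30
P(W=0 | obs) = 7/60 / 11/30 = 7/22
P(W=1 | obs) = 1/4 / 11/30 = 15/22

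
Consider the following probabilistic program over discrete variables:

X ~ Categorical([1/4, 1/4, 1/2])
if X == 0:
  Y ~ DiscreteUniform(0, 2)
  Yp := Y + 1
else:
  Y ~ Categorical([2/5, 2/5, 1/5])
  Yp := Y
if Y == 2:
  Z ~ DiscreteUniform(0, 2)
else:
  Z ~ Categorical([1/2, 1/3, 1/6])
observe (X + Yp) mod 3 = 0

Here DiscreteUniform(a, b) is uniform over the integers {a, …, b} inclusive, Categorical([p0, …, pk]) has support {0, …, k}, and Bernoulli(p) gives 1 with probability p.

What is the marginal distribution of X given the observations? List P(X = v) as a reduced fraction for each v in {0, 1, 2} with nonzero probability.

P(X=0) = 1/4, P(X=1) = 3/20, P(X=2) = 3/5

Enumerate traces; 9 have nonzero weight after conditioning:
  (X=0, Y=2, Z=0) weight 1/36
  (X=0, Y=2, Z=1) weight 1/36
  (X=0, Y=2, Z=2) weight 1/36
  (X=1, Y=2, Z=0) weight 1/60
  (X=1, Y=2, Z=1) weight 1/60
  (X=1, Y=2, Z=2) weight 1/60
  (X=2, Y=1, Z=0) weight 1/10
  (X=2, Y=1, Z=1) weight 1/15
  … 1 more
Group by X:
  weight(X=0) = 1/12
  weight(X=1) = 1/20
  weight(X=2) = 1/5
Total weight = 1/12 + 1/20 + 1/5 = 1/3
P(X=0 | obs) = 1/12 / 1/3 = 1/4
P(X=1 | obs) = 1/20 / 1/3 = 3/20
P(X=2 | obs) = 1/5 / 1/3 = 3/5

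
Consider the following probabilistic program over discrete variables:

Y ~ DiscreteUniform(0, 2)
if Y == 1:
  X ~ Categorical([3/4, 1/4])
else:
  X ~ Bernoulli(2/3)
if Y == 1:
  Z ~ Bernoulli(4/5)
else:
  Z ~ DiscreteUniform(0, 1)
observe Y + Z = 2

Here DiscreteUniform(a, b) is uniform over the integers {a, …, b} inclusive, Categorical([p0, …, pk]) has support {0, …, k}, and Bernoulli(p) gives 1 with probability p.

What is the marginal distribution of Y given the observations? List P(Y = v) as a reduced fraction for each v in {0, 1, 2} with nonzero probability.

Enumerate traces; 4 have nonzero weight after conditioning:
  (Y=1, X=0, Z=1) weight 1/5
  (Y=1, X=1, Z=1) weight 1/15
  (Y=2, X=0, Z=0) weight 1/18
  (Y=2, X=1, Z=0) weight 1/9
Group by Y:
  weight(Y=1) = 4/15
  weight(Y=2) = 1/6
Total weight = 4/15 + 1/6 = 13/30
P(Y=1 | obs) = 4/15 / 13/30 = 8/13
P(Y=2 | obs) = 1/6 / 13/30 = 5/13

P(Y=1) = 8/13, P(Y=2) = 5/13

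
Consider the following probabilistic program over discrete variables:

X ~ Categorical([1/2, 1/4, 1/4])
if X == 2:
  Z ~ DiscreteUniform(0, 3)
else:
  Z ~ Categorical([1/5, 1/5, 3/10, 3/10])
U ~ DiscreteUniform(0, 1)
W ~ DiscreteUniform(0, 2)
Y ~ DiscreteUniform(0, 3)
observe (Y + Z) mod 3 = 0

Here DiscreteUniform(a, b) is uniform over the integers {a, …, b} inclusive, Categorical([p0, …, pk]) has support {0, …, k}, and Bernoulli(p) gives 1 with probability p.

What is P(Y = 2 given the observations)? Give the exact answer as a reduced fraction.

Enumerate traces; 108 have nonzero weight after conditioning:
  (X=0, Z=0, U=0, W=0, Y=0) weight 1/240
  (X=0, Z=0, U=0, W=0, Y=3) weight 1/240
  (X=0, Z=0, U=0, W=1, Y=0) weight 1/240
  (X=0, Z=0, U=0, W=1, Y=3) weight 1/240
  (X=0, Z=0, U=0, W=2, Y=0) weight 1/240
  (X=0, Z=0, U=0, W=2, Y=3) weight 1/240
  (X=0, Z=0, U=1, W=0, Y=0) weight 1/240
  (X=0, Z=0, U=1, W=0, Y=3) weight 1/240
  (X=0, Z=1, U=0, W=0, Y=2) weight 1/240
  (X=0, Z=2, U=0, W=0, Y=1) weight 1/160
  … 98 more
Group by Y:
  weight(Y=0) = 1/8
  weight(Y=1) = 23/320
  weight(Y=2) = 17/320
  weight(Y=3) = 1/8
Total weight = 1/8 + 23/320 + 17/320 + 1/8 = 3/8
P(Y=0 | obs) = 1/8 / 3/8 = 1/3
P(Y=1 | obs) = 23/320 / 3/8 = 23/120
P(Y=2 | obs) = 17/320 / 3/8 = 17/120
P(Y=3 | obs) = 1/8 / 3/8 = 1/3

P(Y = 2 | obs) = 17/120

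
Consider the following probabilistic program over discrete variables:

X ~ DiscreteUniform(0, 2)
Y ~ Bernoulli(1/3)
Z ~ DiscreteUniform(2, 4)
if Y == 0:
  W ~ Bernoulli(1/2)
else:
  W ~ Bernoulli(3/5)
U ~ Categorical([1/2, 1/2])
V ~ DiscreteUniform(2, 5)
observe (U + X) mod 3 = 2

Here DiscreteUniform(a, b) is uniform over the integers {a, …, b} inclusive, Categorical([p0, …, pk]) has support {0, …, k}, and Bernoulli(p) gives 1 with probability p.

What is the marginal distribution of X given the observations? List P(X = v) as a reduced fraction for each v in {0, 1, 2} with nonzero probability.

Enumerate traces; 96 have nonzero weight after conditioning:
  (X=1, Y=0, Z=2, W=0, U=1, V=2) weight 1/216
  (X=1, Y=0, Z=2, W=0, U=1, V=3) weight 1/216
  (X=1, Y=0, Z=2, W=0, U=1, V=4) weight 1/216
  (X=1, Y=0, Z=2, W=0, U=1, V=5) weight 1/216
  (X=1, Y=0, Z=2, W=1, U=1, V=2) weight 1/216
  (X=1, Y=0, Z=2, W=1, U=1, V=3) weight 1/216
  (X=1, Y=0, Z=2, W=1, U=1, V=4) weight 1/216
  (X=1, Y=0, Z=2, W=1, U=1, V=5) weight 1/216
  (X=2, Y=0, Z=2, W=0, U=0, V=2) weight 1/216
  … 87 more
Group by X:
  weight(X=1) = 1/6
  weight(X=2) = 1/6
Total weight = 1/6 + 1/6 = 1/3
P(X=1 | obs) = 1/6 / 1/3 = 1/2
P(X=2 | obs) = 1/6 / 1/3 = 1/2

P(X=1) = 1/2, P(X=2) = 1/2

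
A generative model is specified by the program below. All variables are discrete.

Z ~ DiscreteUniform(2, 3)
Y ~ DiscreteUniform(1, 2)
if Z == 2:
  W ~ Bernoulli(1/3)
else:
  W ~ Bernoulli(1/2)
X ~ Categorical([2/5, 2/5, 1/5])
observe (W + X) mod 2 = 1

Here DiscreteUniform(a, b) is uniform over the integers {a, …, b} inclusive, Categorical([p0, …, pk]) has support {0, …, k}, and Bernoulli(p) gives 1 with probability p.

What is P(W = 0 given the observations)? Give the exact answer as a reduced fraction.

P(W = 0 | obs) = 14/29

Enumerate traces; 12 have nonzero weight after conditioning:
  (Z=2, Y=1, W=0, X=1) weight 1/15
  (Z=2, Y=1, W=1, X=0) weight 1/30
  (Z=2, Y=1, W=1, X=2) weight 1/60
  (Z=2, Y=2, W=0, X=1) weight 1/15
  (Z=2, Y=2, W=1, X=0) weight 1/30
  (Z=2, Y=2, W=1, X=2) weight 1/60
  (Z=3, Y=1, W=0, X=1) weight 1/20
  (Z=3, Y=1, W=1, X=0) weight 1/20
  … 4 more
Group by W:
  weight(W=0) = 7/30
  weight(W=1) = 1/4
Total weight = 7/30 + 1/4 = 29/60
P(W=0 | obs) = 7/30 / 29/60 = 14/29
P(W=1 | obs) = 1/4 / 29/60 = 15/29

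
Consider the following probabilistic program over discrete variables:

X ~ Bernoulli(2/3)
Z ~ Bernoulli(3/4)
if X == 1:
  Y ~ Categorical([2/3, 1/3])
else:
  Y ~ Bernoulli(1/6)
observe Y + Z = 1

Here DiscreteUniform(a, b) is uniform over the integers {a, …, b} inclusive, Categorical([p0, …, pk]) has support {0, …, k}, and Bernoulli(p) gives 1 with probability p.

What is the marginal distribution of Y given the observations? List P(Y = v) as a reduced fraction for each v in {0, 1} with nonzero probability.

Enumerate traces; 4 have nonzero weight after conditioning:
  (X=0, Z=0, Y=1) weight 1/72
  (X=0, Z=1, Y=0) weight 5/24
  (X=1, Z=0, Y=1) weight 1/18
  (X=1, Z=1, Y=0) weight 1/3
Group by Y:
  weight(Y=0) = 13/24
  weight(Y=1) = 5/72
Total weight = 13/24 + 5/72 = 11/18
P(Y=0 | obs) = 13/24 / 11/18 = 39/44
P(Y=1 | obs) = 5/72 / 11/18 = 5/44

P(Y=0) = 39/44, P(Y=1) = 5/44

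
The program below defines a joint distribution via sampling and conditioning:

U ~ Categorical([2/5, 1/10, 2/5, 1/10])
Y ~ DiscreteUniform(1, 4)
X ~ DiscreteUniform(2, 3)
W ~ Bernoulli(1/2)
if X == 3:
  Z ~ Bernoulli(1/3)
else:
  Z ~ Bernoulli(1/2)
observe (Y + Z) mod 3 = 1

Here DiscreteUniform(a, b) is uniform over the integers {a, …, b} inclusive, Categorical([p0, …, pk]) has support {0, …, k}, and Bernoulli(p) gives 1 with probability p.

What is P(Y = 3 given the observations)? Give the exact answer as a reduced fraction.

P(Y = 3 | obs) = 5/19

Enumerate traces; 48 have nonzero weight after conditioning:
  (U=0, Y=1, X=2, W=0, Z=0) weight 1/80
  (U=0, Y=1, X=2, W=1, Z=0) weight 1/80
  (U=0, Y=1, X=3, W=0, Z=0) weight 1/60
  (U=0, Y=1, X=3, W=1, Z=0) weight 1/60
  (U=0, Y=3, X=2, W=0, Z=1) weight 1/80
  (U=0, Y=3, X=2, W=1, Z=1) weight 1/80
  (U=0, Y=3, X=3, W=0, Z=1) weight 1/120
  (U=0, Y=3, X=3, W=1, Z=1) weight 1/120
  (U=0, Y=4, X=2, W=0, Z=0) weight 1/80
  … 39 more
Group by Y:
  weight(Y=1) = 7/48
  weight(Y=3) = 5/48
  weight(Y=4) = 7/48
Total weight = 7/48 + 5/48 + 7/48 = 19/48
P(Y=1 | obs) = 7/48 / 19/48 = 7/19
P(Y=3 | obs) = 5/48 / 19/48 = 5/19
P(Y=4 | obs) = 7/48 / 19/48 = 7/19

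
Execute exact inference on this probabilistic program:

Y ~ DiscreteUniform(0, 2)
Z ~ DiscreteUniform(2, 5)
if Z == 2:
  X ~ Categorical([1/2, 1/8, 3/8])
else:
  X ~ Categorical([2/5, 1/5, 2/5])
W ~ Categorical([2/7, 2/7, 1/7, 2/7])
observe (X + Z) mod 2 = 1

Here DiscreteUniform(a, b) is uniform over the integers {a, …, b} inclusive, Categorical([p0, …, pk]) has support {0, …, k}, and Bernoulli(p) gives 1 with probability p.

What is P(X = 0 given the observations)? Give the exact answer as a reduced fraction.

P(X = 0 | obs) = 32/77

Enumerate traces; 72 have nonzero weight after conditioning:
  (Y=0, Z=2, X=1, W=0) weight 1/336
  (Y=0, Z=2, X=1, W=1) weight 1/336
  (Y=0, Z=2, X=1, W=2) weight 1/672
  (Y=0, Z=2, X=1, W=3) weight 1/336
  (Y=0, Z=3, X=0, W=0) weight 1/105
  (Y=0, Z=3, X=0, W=1) weight 1/105
  (Y=0, Z=3, X=0, W=2) weight 1/210
  (Y=0, Z=3, X=0, W=3) weight 1/105
  (Y=0, Z=3, X=2, W=0) weight 1/105
  … 63 more
Group by X:
  weight(X=0) = 1/5
  weight(X=1) = 13/160
  weight(X=2) = 1/5
Total weight = 1/5 + 13/160 + 1/5 = 77/160
P(X=0 | obs) = 1/5 / 77/160 = 32/77
P(X=1 | obs) = 13/160 / 77/160 = 13/77
P(X=2 | obs) = 1/5 / 77/160 = 32/77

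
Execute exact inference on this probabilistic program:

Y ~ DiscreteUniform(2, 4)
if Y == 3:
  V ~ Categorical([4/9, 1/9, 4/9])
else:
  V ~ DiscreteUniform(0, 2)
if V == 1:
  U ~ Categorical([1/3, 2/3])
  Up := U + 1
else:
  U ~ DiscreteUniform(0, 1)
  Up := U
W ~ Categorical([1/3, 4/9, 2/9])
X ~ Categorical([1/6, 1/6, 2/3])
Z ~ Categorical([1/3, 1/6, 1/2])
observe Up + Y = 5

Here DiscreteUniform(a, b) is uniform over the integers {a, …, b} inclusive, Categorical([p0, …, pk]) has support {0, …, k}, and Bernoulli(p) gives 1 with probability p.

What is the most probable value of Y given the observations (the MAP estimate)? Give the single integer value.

Enumerate traces; 108 have nonzero weight after conditioning:
  (Y=3, V=1, U=1, W=0, X=0, Z=0) weight 1/2187
  (Y=3, V=1, U=1, W=0, X=0, Z=1) weight 1/4374
  (Y=3, V=1, U=1, W=0, X=0, Z=2) weight 1/1458
  (Y=3, V=1, U=1, W=0, X=1, Z=0) weight 1/2187
  (Y=3, V=1, U=1, W=0, X=1, Z=1) weight 1/4374
  (Y=3, V=1, U=1, W=0, X=1, Z=2) weight 1/1458
  (Y=3, V=1, U=1, W=0, X=2, Z=0) weight 4/2187
  (Y=3, V=1, U=1, W=0, X=2, Z=1) weight 2/2187
  (Y=4, V=0, U=1, W=0, X=0, Z=0) weight 1/972
  … 99 more
Group by Y:
  weight(Y=3) = 2/81
  weight(Y=4) = 4/27
Total weight = 2/81 + 4/27 = 14/81
P(Y=3 | obs) = 2/81 / 14/81 = 1/7
P(Y=4 | obs) = 4/27 / 14/81 = 6/7
argmax = 4

argmax_v P(Y = v | obs) = 4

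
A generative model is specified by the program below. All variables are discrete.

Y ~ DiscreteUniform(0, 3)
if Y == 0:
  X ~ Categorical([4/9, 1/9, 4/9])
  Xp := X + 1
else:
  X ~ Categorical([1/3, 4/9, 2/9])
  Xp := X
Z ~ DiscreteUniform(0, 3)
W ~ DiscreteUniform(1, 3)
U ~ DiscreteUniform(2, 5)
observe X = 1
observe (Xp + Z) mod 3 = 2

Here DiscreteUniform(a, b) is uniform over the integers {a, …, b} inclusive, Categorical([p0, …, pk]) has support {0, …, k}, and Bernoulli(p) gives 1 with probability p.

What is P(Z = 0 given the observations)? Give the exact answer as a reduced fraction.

P(Z = 0 | obs) = 1/14

Enumerate traces; 60 have nonzero weight after conditioning:
  (Y=0, X=1, Z=0, W=1, U=2) weight 1/1728
  (Y=0, X=1, Z=0, W=1, U=3) weight 1/1728
  (Y=0, X=1, Z=0, W=1, U=4) weight 1/1728
  (Y=0, X=1, Z=0, W=1, U=5) weight 1/1728
  (Y=0, X=1, Z=0, W=2, U=2) weight 1/1728
  (Y=0, X=1, Z=0, W=2, U=3) weight 1/1728
  (Y=0, X=1, Z=0, W=2, U=4) weight 1/1728
  (Y=0, X=1, Z=0, W=2, U=5) weight 1/1728
  (Y=0, X=1, Z=3, W=1, U=2) weight 1/1728
  (Y=1, X=1, Z=1, W=1, U=2) weight 1/432
  … 50 more
Group by Z:
  weight(Z=0) = 1/144
  weight(Z=1) = 1/12
  weight(Z=3) = 1/144
Total weight = 1/144 + 1/12 + 1/144 = 7/72
P(Z=0 | obs) = 1/144 / 7/72 = 1/14
P(Z=1 | obs) = 1/12 / 7/72 = 6/7
P(Z=3 | obs) = 1/144 / 7/72 = 1/14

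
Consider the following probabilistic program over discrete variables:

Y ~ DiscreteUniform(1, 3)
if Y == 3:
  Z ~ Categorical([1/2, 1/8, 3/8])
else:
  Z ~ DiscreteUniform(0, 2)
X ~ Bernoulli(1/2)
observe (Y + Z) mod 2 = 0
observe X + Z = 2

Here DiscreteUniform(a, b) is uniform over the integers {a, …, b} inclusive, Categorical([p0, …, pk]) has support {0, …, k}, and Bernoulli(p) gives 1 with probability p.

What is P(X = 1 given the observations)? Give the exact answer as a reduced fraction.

Enumerate traces; 3 have nonzero weight after conditioning:
  (Y=1, Z=1, X=1) weight 1/18
  (Y=2, Z=2, X=0) weight 1/18
  (Y=3, Z=1, X=1) weight 1/48
Group by X:
  weight(X=0) = 1/18
  weight(X=1) = 11/144
Total weight = 1/18 + 11/144 = 19/144
P(X=0 | obs) = 1/18 / 19/144 = 8/19
P(X=1 | obs) = 11/144 / 19/144 = 11/19

P(X = 1 | obs) = 11/19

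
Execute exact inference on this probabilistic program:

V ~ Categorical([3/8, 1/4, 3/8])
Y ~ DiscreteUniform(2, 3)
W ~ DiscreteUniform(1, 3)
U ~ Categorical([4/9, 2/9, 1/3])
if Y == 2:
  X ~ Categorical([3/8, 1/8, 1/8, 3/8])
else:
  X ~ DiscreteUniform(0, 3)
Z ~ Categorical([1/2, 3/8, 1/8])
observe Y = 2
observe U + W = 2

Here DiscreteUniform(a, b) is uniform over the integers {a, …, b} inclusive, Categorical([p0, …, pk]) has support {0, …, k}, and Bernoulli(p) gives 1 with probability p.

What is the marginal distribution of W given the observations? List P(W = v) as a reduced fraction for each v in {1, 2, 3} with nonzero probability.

P(W=1) = 1/3, P(W=2) = 2/3

Enumerate traces; 72 have nonzero weight after conditioning:
  (V=0, Y=2, W=1, U=1, X=0, Z=0) weight 1/384
  (V=0, Y=2, W=1, U=1, X=0, Z=1) weight 1/512
  (V=0, Y=2, W=1, U=1, X=0, Z=2) weight 1/1536
  (V=0, Y=2, W=1, U=1, X=1, Z=0) weight 1/1152
  (V=0, Y=2, W=1, U=1, X=1, Z=1) weight 1/1536
  (V=0, Y=2, W=1, U=1, X=1, Z=2) weight 1/4608
  (V=0, Y=2, W=1, U=1, X=2, Z=0) weight 1/1152
  (V=0, Y=2, W=1, U=1, X=2, Z=1) weight 1/1536
  (V=0, Y=2, W=2, U=0, X=0, Z=0) weight 1/192
  … 63 more
Group by W:
  weight(W=1) = 1/27
  weight(W=2) = 2/27
Total weight = 1/27 + 2/27 = 1/9
P(W=1 | obs) = 1/27 / 1/9 = 1/3
P(W=2 | obs) = 2/27 / 1/9 = 2/3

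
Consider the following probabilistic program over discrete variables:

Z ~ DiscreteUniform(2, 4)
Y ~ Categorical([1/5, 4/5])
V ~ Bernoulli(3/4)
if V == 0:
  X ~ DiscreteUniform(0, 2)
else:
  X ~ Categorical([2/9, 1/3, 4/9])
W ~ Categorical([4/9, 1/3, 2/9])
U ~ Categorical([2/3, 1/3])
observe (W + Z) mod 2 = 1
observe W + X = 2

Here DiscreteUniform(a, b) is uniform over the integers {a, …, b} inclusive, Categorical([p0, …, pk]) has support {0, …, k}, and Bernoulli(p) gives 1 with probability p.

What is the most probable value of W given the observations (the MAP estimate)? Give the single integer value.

argmax_v P(W = v | obs) = 1

Enumerate traces; 32 have nonzero weight after conditioning:
  (Z=2, Y=0, V=0, X=1, W=1, U=0) weight 1/810
  (Z=2, Y=0, V=0, X=1, W=1, U=1) weight 1/1620
  (Z=2, Y=0, V=1, X=1, W=1, U=0) weight 1/270
  (Z=2, Y=0, V=1, X=1, W=1, U=1) weight 1/540
  (Z=2, Y=1, V=0, X=1, W=1, U=0) weight 2/405
  (Z=2, Y=1, V=0, X=1, W=1, U=1) weight 1/405
  (Z=2, Y=1, V=1, X=1, W=1, U=0) weight 2/135
  (Z=2, Y=1, V=1, X=1, W=1, U=1) weight 1/135
  (Z=3, Y=0, V=0, X=0, W=2, U=0) weight 1/1215
  (Z=3, Y=0, V=0, X=2, W=0, U=0) weight 2/1215
  … 22 more
Group by W:
  weight(W=0) = 5/81
  weight(W=1) = 2/27
  weight(W=2) = 1/54
Total weight = 5/81 + 2/27 + 1/54 = 25/162
P(W=0 | obs) = 5/81 / 25/162 = 2/5
P(W=1 | obs) = 2/27 / 25/162 = 12/25
P(W=2 | obs) = 1/54 / 25/162 = 3/25
argmax = 1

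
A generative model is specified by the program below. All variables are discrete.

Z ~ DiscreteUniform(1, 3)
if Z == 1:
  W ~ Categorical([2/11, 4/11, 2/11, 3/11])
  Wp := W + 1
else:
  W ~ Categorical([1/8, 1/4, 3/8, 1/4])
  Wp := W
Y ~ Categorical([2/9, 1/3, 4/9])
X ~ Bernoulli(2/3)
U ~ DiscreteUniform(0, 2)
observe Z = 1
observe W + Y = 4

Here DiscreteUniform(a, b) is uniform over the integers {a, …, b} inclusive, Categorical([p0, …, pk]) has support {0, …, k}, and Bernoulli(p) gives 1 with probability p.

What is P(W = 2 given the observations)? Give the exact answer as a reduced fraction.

P(W = 2 | obs) = 8/17

Enumerate traces; 12 have nonzero weight after conditioning:
  (Z=1, W=2, Y=2, X=0, U=0) weight 8/2673
  (Z=1, W=2, Y=2, X=0, U=1) weight 8/2673
  (Z=1, W=2, Y=2, X=0, U=2) weight 8/2673
  (Z=1, W=2, Y=2, X=1, U=0) weight 16/2673
  (Z=1, W=2, Y=2, X=1, U=1) weight 16/2673
  (Z=1, W=2, Y=2, X=1, U=2) weight 16/2673
  (Z=1, W=3, Y=1, X=0, U=0) weight 1/297
  (Z=1, W=3, Y=1, X=0, U=1) weight 1/297
  … 4 more
Group by W:
  weight(W=2) = 8/297
  weight(W=3) = 1/33
Total weight = 8/297 + 1/33 = 17/297
P(W=2 | obs) = 8/297 / 17/297 = 8/17
P(W=3 | obs) = 1/33 / 17/297 = 9/17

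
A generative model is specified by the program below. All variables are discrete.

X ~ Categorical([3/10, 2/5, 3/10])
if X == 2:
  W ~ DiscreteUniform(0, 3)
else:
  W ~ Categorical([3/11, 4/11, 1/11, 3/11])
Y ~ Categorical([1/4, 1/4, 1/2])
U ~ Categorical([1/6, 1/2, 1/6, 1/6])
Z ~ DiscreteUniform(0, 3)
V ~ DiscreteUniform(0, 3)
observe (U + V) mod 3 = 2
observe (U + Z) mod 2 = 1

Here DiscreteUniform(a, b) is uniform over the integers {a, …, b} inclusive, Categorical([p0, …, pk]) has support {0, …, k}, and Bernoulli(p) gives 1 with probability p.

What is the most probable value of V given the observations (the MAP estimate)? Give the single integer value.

argmax_v P(V = v | obs) = 1

Enumerate traces; 360 have nonzero weight after conditioning:
  (X=0, W=0, Y=0, U=0, Z=1, V=2) weight 3/14080
  (X=0, W=0, Y=0, U=0, Z=3, V=2) weight 3/14080
  (X=0, W=0, Y=0, U=1, Z=0, V=1) weight 9/14080
  (X=0, W=0, Y=0, U=1, Z=2, V=1) weight 9/14080
  (X=0, W=0, Y=0, U=2, Z=1, V=0) weight 3/14080
  (X=0, W=0, Y=0, U=2, Z=1, V=3) weight 3/14080
  (X=0, W=0, Y=0, U=2, Z=3, V=0) weight 3/14080
  (X=0, W=0, Y=0, U=2, Z=3, V=3) weight 3/14080
  … 352 more
Group by V:
  weight(V=0) = 1/48
  weight(V=1) = 1/16
  weight(V=2) = 1/24
  weight(V=3) = 1/48
Total weight = 1/48 + 1/16 + 1/24 + 1/48 = 7/48
P(V=0 | obs) = 1/48 / 7/48 = 1/7
P(V=1 | obs) = 1/16 / 7/48 = 3/7
P(V=2 | obs) = 1/24 / 7/48 = 2/7
P(V=3 | obs) = 1/48 / 7/48 = 1/7
argmax = 1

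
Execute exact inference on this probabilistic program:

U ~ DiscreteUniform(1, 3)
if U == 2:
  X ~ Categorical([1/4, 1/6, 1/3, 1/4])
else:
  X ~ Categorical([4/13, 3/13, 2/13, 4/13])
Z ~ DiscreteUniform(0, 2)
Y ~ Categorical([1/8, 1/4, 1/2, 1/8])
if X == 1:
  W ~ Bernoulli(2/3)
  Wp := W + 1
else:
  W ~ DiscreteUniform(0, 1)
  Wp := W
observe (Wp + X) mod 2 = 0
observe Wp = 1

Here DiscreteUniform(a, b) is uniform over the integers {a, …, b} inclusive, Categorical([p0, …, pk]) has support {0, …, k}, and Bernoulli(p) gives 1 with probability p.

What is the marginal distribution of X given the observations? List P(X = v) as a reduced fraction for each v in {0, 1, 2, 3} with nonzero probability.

Enumerate traces; 72 have nonzero weight after conditioning:
  (U=1, X=1, Z=0, Y=0, W=0) weight 1/936
  (U=1, X=1, Z=0, Y=1, W=0) weight 1/468
  (U=1, X=1, Z=0, Y=2, W=0) weight 1/234
  (U=1, X=1, Z=0, Y=3, W=0) weight 1/936
  (U=1, X=1, Z=1, Y=0, W=0) weight 1/936
  (U=1, X=1, Z=1, Y=1, W=0) weight 1/468
  (U=1, X=1, Z=1, Y=2, W=0) weight 1/234
  (U=1, X=1, Z=1, Y=3, W=0) weight 1/936
  (U=1, X=3, Z=0, Y=0, W=1) weight 1/468
  … 63 more
Group by X:
  weight(X=1) = 49/702
  weight(X=3) = 15/104
Total weight = 49/702 + 15/104 = 601/2808
P(X=1 | obs) = 49/702 / 601/2808 = 196/601
P(X=3 | obs) = 15/104 / 601/2808 = 405/601

P(X=1) = 196/601, P(X=3) = 405/601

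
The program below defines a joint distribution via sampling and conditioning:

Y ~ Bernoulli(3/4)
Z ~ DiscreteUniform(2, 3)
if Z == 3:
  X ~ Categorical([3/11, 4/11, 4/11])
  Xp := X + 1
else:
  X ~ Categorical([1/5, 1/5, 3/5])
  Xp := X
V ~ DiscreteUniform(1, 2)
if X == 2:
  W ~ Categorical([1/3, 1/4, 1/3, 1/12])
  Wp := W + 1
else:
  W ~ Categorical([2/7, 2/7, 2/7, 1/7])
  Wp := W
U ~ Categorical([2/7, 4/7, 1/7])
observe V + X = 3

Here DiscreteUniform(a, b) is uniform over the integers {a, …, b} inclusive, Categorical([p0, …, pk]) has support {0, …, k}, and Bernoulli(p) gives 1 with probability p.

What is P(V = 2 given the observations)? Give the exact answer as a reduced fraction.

Enumerate traces; 96 have nonzero weight after conditioning:
  (Y=0, Z=2, X=1, V=2, W=0, U=0) weight 1/980
  (Y=0, Z=2, X=1, V=2, W=0, U=1) weight 1/490
  (Y=0, Z=2, X=1, V=2, W=0, U=2) weight 1/1960
  (Y=0, Z=2, X=1, V=2, W=1, U=0) weight 1/980
  (Y=0, Z=2, X=1, V=2, W=1, U=1) weight 1/490
  (Y=0, Z=2, X=1, V=2, W=1, U=2) weight 1/1960
  (Y=0, Z=2, X=1, V=2, W=2, U=0) weight 1/980
  (Y=0, Z=2, X=1, V=2, W=2, U=1) weight 1/490
  (Y=0, Z=2, X=2, V=1, W=0, U=0) weight 1/280
  … 87 more
Group by V:
  weight(V=1) = 53/220
  weight(V=2) = 31/220
Total weight = 53/220 + 31/220 = 21/55
P(V=1 | obs) = 53/220 / 21/55 = 53/84
P(V=2 | obs) = 31/220 / 21/55 = 31/84

P(V = 2 | obs) = 31/84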